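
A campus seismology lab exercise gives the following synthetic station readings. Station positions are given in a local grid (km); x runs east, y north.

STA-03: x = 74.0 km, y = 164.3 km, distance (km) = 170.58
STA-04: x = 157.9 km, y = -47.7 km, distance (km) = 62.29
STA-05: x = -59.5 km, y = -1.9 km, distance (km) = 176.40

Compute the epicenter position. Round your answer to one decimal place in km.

Circle about each station: (x − 74.0)² + (y − 164.3)² = 170.58²; (x − 157.9)² + (y + 47.7)² = 62.29²; (x + 59.5)² + (y + 1.9)² = 176.40².
Subtracting the STA-03 equation from the STA-04 and STA-05 equations removes the quadratic terms:
167.8 x − 424.0 y = 19954.70
-267.0 x − 332.4 y = -30946.05
Solving the 2×2 system: x ≈ 116.9, y ≈ -0.8 km.

116.9 km east, -0.8 km north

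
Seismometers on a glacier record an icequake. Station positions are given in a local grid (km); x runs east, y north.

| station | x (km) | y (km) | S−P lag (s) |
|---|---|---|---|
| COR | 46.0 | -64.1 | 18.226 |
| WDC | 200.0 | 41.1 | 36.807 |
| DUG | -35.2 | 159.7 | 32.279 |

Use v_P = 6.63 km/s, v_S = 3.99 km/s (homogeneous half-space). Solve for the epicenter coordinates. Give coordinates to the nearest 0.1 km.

Distance from S−P lag: d = Δt · v_P v_S / (v_P − v_S) = Δt · (6.63·3.99)/(6.63−3.99) ≈ 10.0203·Δt.
So d_COR = 182.63, d_WDC = 368.82, d_DUG = 323.45 km.
Circle about each station: (x − 46.0)² + (y + 64.1)² = 182.63²; (x − 200.0)² + (y − 41.1)² = 368.82²; (x + 35.2)² + (y − 159.7)² = 323.45².
Subtracting the COR equation from the WDC and DUG equations removes the quadratic terms:
308.0 x + 210.4 y = -67210.08
-162.4 x + 447.6 y = -50747.87
Solving the 2×2 system: x ≈ -112.8, y ≈ -154.3 km.

(-112.8, -154.3)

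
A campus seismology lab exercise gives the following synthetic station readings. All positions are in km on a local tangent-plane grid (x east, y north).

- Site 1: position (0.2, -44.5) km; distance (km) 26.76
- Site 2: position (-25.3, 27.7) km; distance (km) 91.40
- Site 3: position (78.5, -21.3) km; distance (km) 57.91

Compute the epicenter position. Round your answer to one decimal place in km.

Circle about each station: (x − 0.2)² + (y + 44.5)² = 26.76²; (x + 25.3)² + (y − 27.7)² = 91.40²; (x − 78.5)² + (y + 21.3)² = 57.91².
Subtracting the Site 1 equation from the Site 2 and Site 3 equations removes the quadratic terms:
-51.0 x + 144.4 y = -8210.77
156.6 x + 46.4 y = 1998.18
Solving the 2×2 system: x ≈ 26.8, y ≈ -47.4 km.

(26.8, -47.4)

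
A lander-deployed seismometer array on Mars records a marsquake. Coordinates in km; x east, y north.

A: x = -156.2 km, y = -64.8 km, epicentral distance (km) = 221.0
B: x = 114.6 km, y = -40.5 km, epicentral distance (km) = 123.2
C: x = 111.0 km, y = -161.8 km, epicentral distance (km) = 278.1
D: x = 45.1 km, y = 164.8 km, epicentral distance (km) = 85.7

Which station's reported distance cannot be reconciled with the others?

B

Solve using three stations at a time. Using A, C, D (subtract circle equations pairwise → linear system) gives (x, y) ≈ (-1.2, 92.7).
Distances from that point to each station vs reported:
  A: calculated 221.0 vs reported 221.0 → residual 0.0 km
  B: calculated 176.5 vs reported 123.2 → residual 53.3 km
  C: calculated 278.1 vs reported 278.1 → residual 0.0 km
  D: calculated 85.7 vs reported 85.7 → residual 0.0 km
A, C, D are mutually consistent (residuals ≈ 0); B is off by 53.3 km.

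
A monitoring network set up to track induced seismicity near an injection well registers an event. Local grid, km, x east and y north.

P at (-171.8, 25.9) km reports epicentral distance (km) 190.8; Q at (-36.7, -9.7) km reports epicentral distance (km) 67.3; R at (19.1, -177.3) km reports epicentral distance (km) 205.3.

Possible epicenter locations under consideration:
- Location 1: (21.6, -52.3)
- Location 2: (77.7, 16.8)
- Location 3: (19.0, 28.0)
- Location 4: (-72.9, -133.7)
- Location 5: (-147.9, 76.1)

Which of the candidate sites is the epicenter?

Location 3

For each candidate, compare |candidate − station| to the reported distance:
Location 1: residuals P 17.8, Q 4.9, R 80.3 → max 80.3 km
Location 2: residuals P 58.9, Q 50.1, R 2.5 → max 58.9 km
Location 3: residuals P 0.0, Q 0.0, R 0.0 → max 0.0 km
Location 4: residuals P 3.0, Q 61.9, R 103.5 → max 103.5 km
Location 5: residuals P 135.2, Q 73.2, R 98.2 → max 135.2 km
Only Location 3 has all residuals ≈ 0.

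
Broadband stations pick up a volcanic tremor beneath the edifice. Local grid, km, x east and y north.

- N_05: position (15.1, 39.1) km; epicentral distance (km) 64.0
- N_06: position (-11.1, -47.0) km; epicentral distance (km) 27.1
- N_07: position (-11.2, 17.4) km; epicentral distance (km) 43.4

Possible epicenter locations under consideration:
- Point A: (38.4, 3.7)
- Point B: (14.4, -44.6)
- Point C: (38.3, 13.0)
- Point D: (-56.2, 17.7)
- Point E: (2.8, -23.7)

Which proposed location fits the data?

For each candidate, compare |candidate − station| to the reported distance:
Point A: residuals N_05 21.6, N_06 43.8, N_07 8.1 → max 43.8 km
Point B: residuals N_05 19.7, N_06 1.5, N_07 23.7 → max 23.7 km
Point C: residuals N_05 29.1, N_06 50.6, N_07 6.3 → max 50.6 km
Point D: residuals N_05 10.4, N_06 51.8, N_07 1.6 → max 51.8 km
Point E: residuals N_05 0.0, N_06 0.0, N_07 0.0 → max 0.0 km
Only Point E has all residuals ≈ 0.

Point E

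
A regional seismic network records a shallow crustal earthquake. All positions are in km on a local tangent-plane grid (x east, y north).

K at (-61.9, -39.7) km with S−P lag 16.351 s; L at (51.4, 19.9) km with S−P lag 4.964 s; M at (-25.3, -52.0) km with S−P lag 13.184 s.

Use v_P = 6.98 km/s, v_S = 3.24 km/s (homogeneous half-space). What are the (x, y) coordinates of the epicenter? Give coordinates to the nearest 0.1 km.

Distance from S−P lag: d = Δt · v_P v_S / (v_P − v_S) = Δt · (6.98·3.24)/(6.98−3.24) ≈ 6.0468·Δt.
So d_K = 98.87, d_L = 30.02, d_M = 79.72 km.
Circle about each station: (x + 61.9)² + (y + 39.7)² = 98.87²; (x − 51.4)² + (y − 19.9)² = 30.02²; (x + 25.3)² + (y + 52.0)² = 79.72².
Subtracting pairs of circle equations eliminates x²+y² and gives linear equations (the radical axes):
226.6 x + 119.2 y = 6504.35
73.2 x − 24.6 y = 1356.39
Solving the 2×2 system: x ≈ 22.5, y ≈ 11.8 km.
Check against K (with the unrounded x, y): √((x + 61.9)²+(y + 39.7)²) = 98.87 ≈ 98.87 km. ✓

22.5 km east, 11.8 km north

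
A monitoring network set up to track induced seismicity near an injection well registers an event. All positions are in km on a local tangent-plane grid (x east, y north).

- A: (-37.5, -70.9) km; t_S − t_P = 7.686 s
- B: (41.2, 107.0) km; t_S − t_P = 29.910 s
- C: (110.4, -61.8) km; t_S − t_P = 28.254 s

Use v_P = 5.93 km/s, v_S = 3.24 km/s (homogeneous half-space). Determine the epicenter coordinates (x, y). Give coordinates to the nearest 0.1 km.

x ≈ -91.4 km, y ≈ -60.5 km

Distance from S−P lag: d = Δt · v_P v_S / (v_P − v_S) = Δt · (5.93·3.24)/(5.93−3.24) ≈ 7.1425·Δt.
So d_A = 54.90, d_B = 213.63, d_C = 201.80 km.
Circle about each station: (x + 37.5)² + (y + 70.9)² = 54.90²; (x − 41.2)² + (y − 107.0)² = 213.63²; (x − 110.4)² + (y + 61.8)² = 201.80².
Subtracting pairs of circle equations eliminates x²+y² and gives linear equations (the radical axes):
157.4 x + 355.8 y = -35910.39
295.8 x + 18.2 y = -28134.89
Solving the 2×2 system: x ≈ -91.4, y ≈ -60.5 km.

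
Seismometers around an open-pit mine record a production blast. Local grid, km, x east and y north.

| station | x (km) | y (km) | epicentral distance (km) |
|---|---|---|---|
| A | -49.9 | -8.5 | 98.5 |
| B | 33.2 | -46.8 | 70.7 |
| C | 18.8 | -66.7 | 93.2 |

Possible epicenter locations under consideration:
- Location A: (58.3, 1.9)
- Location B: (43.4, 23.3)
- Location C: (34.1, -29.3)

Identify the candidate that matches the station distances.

Location B

For each candidate, compare |candidate − station| to the reported distance:
Location A: residuals A 10.2, B 15.9, C 14.0 → max 15.9 km
Location B: residuals A 0.1, B 0.1, C 0.1 → max 0.1 km
Location C: residuals A 12.0, B 53.2, C 52.8 → max 53.2 km
Only Location B has all residuals ≈ 0.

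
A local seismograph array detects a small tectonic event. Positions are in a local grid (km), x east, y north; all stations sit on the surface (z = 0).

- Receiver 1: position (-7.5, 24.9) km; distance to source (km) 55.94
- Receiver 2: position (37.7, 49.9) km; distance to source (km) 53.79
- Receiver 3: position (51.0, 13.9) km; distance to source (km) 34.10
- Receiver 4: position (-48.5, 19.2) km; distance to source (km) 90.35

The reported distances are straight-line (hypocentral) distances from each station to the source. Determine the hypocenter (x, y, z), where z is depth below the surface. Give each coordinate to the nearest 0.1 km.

(35.8, 4.7, 29.1)

Each station gives a sphere (x−x_i)² + (y−y_i)² + z² = d_i² (stations at z=0).
Subtracting the Receiver 1 sphere from Receiver 2 and Receiver 3: z² cancels, leaving linear equations in x and y:
90.4 x + 50.0 y = 3470.96
117.0 x − 22.0 y = 4084.42
Solving: x ≈ 35.794, y ≈ 4.704 km (keep extra digits for the depth step; rounded: 35.8, 4.7).
Then from the Receiver 1 sphere: z² = 55.94² − (x + 7.5)² − (y − 24.9)² with x = 35.794, y = 4.704, so z ≈ 29.104 ≈ 29.1 km.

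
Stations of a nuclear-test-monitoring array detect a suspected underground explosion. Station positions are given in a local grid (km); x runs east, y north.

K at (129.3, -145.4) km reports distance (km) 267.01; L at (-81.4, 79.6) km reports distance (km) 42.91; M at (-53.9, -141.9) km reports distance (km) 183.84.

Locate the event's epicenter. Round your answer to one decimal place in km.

Circle about each station: (x − 129.3)² + (y + 145.4)² = 267.01²; (x + 81.4)² + (y − 79.6)² = 42.91²; (x + 53.9)² + (y + 141.9)² = 183.84².
Subtracting pairs of circle equations eliminates x²+y² and gives linear equations (the radical axes):
-421.4 x + 450.0 y = 44555.54
-366.4 x + 7.0 y = 22678.36
Solving the 2×2 system: x ≈ -61.1, y ≈ 41.8 km.

-61.1 km east, 41.8 km north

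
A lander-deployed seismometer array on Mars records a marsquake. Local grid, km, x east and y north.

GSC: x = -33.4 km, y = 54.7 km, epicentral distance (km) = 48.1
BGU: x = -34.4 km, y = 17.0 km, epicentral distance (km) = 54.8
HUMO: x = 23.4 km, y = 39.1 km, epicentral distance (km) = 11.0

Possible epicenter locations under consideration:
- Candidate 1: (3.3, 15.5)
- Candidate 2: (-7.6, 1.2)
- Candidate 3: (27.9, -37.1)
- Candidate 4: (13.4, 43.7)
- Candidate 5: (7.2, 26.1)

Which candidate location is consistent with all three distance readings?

For each candidate, compare |candidate − station| to the reported distance:
Candidate 1: residuals GSC 5.6, BGU 17.1, HUMO 20.0 → max 20.0 km
Candidate 2: residuals GSC 11.3, BGU 23.7, HUMO 38.0 → max 38.0 km
Candidate 3: residuals GSC 62.3, BGU 27.7, HUMO 65.3 → max 65.3 km
Candidate 4: residuals GSC 0.0, BGU 0.0, HUMO 0.0 → max 0.0 km
Candidate 5: residuals GSC 1.6, BGU 12.2, HUMO 9.8 → max 12.2 km
Only Candidate 4 has all residuals ≈ 0.

Candidate 4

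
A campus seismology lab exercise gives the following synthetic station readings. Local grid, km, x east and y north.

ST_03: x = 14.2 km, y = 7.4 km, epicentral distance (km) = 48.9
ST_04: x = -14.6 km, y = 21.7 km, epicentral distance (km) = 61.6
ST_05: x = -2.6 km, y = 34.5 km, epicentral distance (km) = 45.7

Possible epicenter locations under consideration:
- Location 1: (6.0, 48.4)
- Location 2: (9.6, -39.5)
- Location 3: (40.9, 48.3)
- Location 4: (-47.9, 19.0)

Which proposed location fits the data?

Location 3

For each candidate, compare |candidate − station| to the reported distance:
Location 1: residuals ST_03 7.1, ST_04 27.9, ST_05 29.4 → max 29.4 km
Location 2: residuals ST_03 1.8, ST_04 4.2, ST_05 29.3 → max 29.3 km
Location 3: residuals ST_03 0.1, ST_04 0.1, ST_05 0.1 → max 0.1 km
Location 4: residuals ST_03 14.3, ST_04 28.2, ST_05 2.2 → max 28.2 km
Only Location 3 has all residuals ≈ 0.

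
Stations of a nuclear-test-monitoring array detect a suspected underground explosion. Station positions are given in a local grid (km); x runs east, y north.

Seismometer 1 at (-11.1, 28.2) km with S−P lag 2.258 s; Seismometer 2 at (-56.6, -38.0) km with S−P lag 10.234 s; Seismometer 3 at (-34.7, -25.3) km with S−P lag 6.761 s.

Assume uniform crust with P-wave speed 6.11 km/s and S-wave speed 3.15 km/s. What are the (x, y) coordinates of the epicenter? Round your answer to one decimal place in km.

-15.2 km east, 14.1 km north

Distance from S−P lag: d = Δt · v_P v_S / (v_P − v_S) = Δt · (6.11·3.15)/(6.11−3.15) ≈ 6.5022·Δt.
So d_Seismometer 1 = 14.68, d_Seismometer 2 = 66.54, d_Seismometer 3 = 43.96 km.
Circle about each station: (x + 11.1)² + (y − 28.2)² = 14.68²; (x + 56.6)² + (y + 38.0)² = 66.54²; (x + 34.7)² + (y + 25.3)² = 43.96².
Subtracting pairs of circle equations eliminates x²+y² and gives linear equations (the radical axes):
-91.0 x − 132.4 y = -482.96
-47.2 x − 107.0 y = -791.25
Solving the 2×2 system: x ≈ -15.2, y ≈ 14.1 km.
Check against Seismometer 1 (with the unrounded x, y): √((x + 11.1)²+(y − 28.2)²) = 14.68 ≈ 14.68 km. ✓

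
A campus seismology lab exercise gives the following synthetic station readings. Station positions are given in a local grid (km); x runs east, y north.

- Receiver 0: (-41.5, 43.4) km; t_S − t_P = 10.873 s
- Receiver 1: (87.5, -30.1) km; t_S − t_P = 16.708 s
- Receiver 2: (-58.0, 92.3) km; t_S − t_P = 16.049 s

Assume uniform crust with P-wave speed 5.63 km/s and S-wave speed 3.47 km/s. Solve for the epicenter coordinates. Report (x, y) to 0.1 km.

-61.9 km east, -52.8 km north

Distance from S−P lag: d = Δt · v_P v_S / (v_P − v_S) = Δt · (5.63·3.47)/(5.63−3.47) ≈ 9.0445·Δt.
So d_Receiver 0 = 98.34, d_Receiver 1 = 151.12, d_Receiver 2 = 145.16 km.
Circle about each station: (x + 41.5)² + (y − 43.4)² = 98.34²; (x − 87.5)² + (y + 30.1)² = 151.12²; (x + 58.0)² + (y − 92.3)² = 145.16².
Subtracting the Receiver 0 equation from the Receiver 1 and Receiver 2 equations removes the quadratic terms:
258.0 x − 147.0 y = -8210.05
-33.0 x + 97.8 y = -3123.19
Solving the 2×2 system: x ≈ -61.9, y ≈ -52.8 km.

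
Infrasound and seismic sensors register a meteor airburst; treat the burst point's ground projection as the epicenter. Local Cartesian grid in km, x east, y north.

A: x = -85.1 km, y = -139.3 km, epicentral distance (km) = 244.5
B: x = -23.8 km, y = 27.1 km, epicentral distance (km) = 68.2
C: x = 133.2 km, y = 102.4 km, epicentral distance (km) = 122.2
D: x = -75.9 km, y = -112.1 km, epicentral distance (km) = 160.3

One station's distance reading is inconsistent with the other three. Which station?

D

Solve using three stations at a time. Using A, B, C (subtract circle equations pairwise → linear system) gives (x, y) ≈ (12.3, 85.0).
Distances from that point to each station vs reported:
  A: calculated 244.5 vs reported 244.5 → residual 0.0 km
  B: calculated 68.2 vs reported 68.2 → residual 0.0 km
  C: calculated 122.2 vs reported 122.2 → residual 0.0 km
  D: calculated 215.9 vs reported 160.3 → residual 55.6 km
A, B, C are mutually consistent (residuals ≈ 0); D is off by 55.6 km.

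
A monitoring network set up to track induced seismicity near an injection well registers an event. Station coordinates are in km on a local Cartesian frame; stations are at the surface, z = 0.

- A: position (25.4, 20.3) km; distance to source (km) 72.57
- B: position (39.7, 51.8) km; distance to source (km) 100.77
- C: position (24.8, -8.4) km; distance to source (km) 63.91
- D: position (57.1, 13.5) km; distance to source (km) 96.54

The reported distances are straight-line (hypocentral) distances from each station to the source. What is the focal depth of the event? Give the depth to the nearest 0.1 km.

depth ≈ 33.8 km

Each station gives a sphere (x−x_i)² + (y−y_i)² + z² = d_i² (stations at z=0).
Subtracting the A sphere from B and C: z² cancels, leaving linear equations in x and y:
28.6 x + 63.0 y = -1686.11
-1.2 x − 57.4 y = 810.27
Solving: x ≈ -29.205, y ≈ -13.506 km (keep extra digits for the depth step; rounded: -29.2, -13.5).
Then from the A sphere: z² = 72.57² − (x − 25.4)² − (y − 20.3)² with x = -29.205, y = -13.506, so z ≈ 33.791 ≈ 33.8 km.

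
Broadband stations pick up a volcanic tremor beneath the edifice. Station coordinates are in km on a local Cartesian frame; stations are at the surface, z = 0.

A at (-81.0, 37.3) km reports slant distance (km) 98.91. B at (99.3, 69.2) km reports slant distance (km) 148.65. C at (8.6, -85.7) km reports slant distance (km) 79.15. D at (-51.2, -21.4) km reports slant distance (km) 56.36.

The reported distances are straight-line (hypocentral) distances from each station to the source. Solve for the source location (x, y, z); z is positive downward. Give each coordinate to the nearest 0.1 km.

x ≈ -11.9 km, y ≈ -20.8 km, depth ≈ 40.4 km

Each station gives a sphere (x−x_i)² + (y−y_i)² + z² = d_i² (stations at z=0).
Subtracting the A sphere from B and C: z² cancels, leaving linear equations in x and y:
360.6 x + 63.8 y = -5616.79
179.2 x − 246.0 y = 2984.63
Solving: x ≈ -11.896, y ≈ -20.799 km (keep extra digits for the depth step; rounded: -11.9, -20.8).
Then from the A sphere: z² = 98.91² − (x + 81.0)² − (y − 37.3)² with x = -11.896, y = -20.799, so z ≈ 40.402 ≈ 40.4 km.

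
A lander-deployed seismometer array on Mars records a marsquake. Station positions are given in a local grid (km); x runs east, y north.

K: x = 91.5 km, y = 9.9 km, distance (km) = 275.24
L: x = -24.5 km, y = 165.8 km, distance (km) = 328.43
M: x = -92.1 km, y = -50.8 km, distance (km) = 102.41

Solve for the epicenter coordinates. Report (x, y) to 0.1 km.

Circle about each station: (x − 91.5)² + (y − 9.9)² = 275.24²; (x + 24.5)² + (y − 165.8)² = 328.43²; (x + 92.1)² + (y + 50.8)² = 102.41².
Subtracting pairs of circle equations eliminates x²+y² and gives linear equations (the radical axes):
-232.0 x + 311.8 y = -12489.58
-367.2 x − 121.4 y = 67862.04
Solving the 2×2 system: x ≈ -137.7, y ≈ -142.5 km.

-137.7 km east, -142.5 km north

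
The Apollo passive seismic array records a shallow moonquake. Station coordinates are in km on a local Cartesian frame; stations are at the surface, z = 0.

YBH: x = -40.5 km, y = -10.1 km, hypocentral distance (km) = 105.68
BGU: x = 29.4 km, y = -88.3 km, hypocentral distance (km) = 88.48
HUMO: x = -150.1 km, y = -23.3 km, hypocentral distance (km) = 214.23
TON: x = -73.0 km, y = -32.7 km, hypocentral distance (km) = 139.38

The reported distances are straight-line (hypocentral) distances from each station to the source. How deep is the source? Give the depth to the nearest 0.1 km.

24.5 km

Each station gives a sphere (x−x_i)² + (y−y_i)² + z² = d_i² (stations at z=0).
Subtracting the YBH sphere from BGU and HUMO: z² cancels, leaving linear equations in x and y:
139.8 x − 156.4 y = 10258.54
-219.2 x − 26.4 y = -13395.59
Solving: x ≈ 62.304, y ≈ -9.901 km (keep extra digits for the depth step; rounded: 62.3, -9.9).
Then from the YBH sphere: z² = 105.68² − (x + 40.5)² − (y + 10.1)² with x = 62.304, y = -9.901, so z ≈ 24.486 ≈ 24.5 km.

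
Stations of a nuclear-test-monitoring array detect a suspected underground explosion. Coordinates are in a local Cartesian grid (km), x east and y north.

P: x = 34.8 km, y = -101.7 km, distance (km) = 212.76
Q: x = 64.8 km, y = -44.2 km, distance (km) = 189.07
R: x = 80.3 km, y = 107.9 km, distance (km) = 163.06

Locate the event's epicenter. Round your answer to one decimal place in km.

Circle about each station: (x − 34.8)² + (y + 101.7)² = 212.76²; (x − 64.8)² + (y + 44.2)² = 189.07²; (x − 80.3)² + (y − 107.9)² = 163.06².
Subtracting the P equation from the Q and R equations removes the quadratic terms:
60.0 x + 115.0 y = 4118.10
91.0 x + 419.2 y = 25214.82
Solving the 2×2 system: x ≈ -79.9, y ≈ 77.5 km.

(-79.9, 77.5)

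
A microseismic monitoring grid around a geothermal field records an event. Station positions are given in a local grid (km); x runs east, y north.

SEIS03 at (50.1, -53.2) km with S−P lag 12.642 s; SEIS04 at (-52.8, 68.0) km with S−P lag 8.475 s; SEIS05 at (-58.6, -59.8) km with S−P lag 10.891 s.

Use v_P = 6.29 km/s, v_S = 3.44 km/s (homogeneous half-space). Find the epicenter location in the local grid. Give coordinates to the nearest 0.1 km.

(-19.4, 13.0)

Distance from S−P lag: d = Δt · v_P v_S / (v_P − v_S) = Δt · (6.29·3.44)/(6.29−3.44) ≈ 7.5921·Δt.
So d_SEIS03 = 95.98, d_SEIS04 = 64.34, d_SEIS05 = 82.69 km.
Circle about each station: (x − 50.1)² + (y + 53.2)² = 95.98²; (x + 52.8)² + (y − 68.0)² = 64.34²; (x + 58.6)² + (y + 59.8)² = 82.69².
Subtracting the SEIS03 equation from the SEIS04 and SEIS05 equations removes the quadratic terms:
-205.8 x + 242.4 y = 7144.11
-217.4 x − 13.2 y = 4044.27
Solving the 2×2 system: x ≈ -19.4, y ≈ 13.0 km.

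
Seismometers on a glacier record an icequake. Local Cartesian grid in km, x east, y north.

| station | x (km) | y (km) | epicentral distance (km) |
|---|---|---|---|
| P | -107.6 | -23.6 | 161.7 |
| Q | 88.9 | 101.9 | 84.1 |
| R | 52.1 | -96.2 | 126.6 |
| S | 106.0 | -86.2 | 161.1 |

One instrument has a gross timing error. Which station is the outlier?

S

Solve using three stations at a time. Using P, Q, R (subtract circle equations pairwise → linear system) gives (x, y) ≈ (44.9, 30.2).
Distances from that point to each station vs reported:
  P: calculated 161.7 vs reported 161.7 → residual 0.0 km
  Q: calculated 84.1 vs reported 84.1 → residual 0.0 km
  R: calculated 126.6 vs reported 126.6 → residual 0.0 km
  S: calculated 131.5 vs reported 161.1 → residual 29.6 km
P, Q, R are mutually consistent (residuals ≈ 0); S is off by 29.6 km.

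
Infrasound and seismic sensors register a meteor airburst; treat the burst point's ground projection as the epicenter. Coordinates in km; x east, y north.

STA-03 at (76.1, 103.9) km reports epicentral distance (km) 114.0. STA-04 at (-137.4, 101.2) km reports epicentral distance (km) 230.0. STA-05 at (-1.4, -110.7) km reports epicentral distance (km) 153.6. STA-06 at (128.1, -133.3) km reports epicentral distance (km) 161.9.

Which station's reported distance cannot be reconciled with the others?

Solve using three stations at a time. Using STA-04, STA-05, STA-06 (subtract circle equations pairwise → linear system) gives (x, y) ≈ (78.2, 20.8).
Distances from that point to each station vs reported:
  STA-03: calculated 83.1 vs reported 114.0 → residual 30.9 km
  STA-04: calculated 230.1 vs reported 230.0 → residual 0.1 km
  STA-05: calculated 153.7 vs reported 153.6 → residual 0.1 km
  STA-06: calculated 162.0 vs reported 161.9 → residual 0.1 km
STA-04, STA-05, STA-06 are mutually consistent (residuals ≈ 0); STA-03 is off by 30.9 km.

STA-03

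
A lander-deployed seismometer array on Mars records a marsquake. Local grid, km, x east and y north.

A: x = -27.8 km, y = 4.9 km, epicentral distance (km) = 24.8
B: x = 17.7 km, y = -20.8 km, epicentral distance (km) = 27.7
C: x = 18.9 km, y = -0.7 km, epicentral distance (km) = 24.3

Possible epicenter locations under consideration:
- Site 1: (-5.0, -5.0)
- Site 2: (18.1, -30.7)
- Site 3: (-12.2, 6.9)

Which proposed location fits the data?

For each candidate, compare |candidate − station| to the reported distance:
Site 1: residuals A 0.1, B 0.0, C 0.0 → max 0.1 km
Site 2: residuals A 33.3, B 17.8, C 5.7 → max 33.3 km
Site 3: residuals A 9.1, B 13.1, C 7.7 → max 13.1 km
Only Site 1 has all residuals ≈ 0.

Site 1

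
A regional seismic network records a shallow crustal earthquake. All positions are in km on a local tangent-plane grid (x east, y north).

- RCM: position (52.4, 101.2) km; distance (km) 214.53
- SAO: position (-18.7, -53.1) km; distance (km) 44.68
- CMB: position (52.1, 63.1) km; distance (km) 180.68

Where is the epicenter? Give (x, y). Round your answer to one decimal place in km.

Circle about each station: (x − 52.4)² + (y − 101.2)² = 214.53²; (x + 18.7)² + (y + 53.1)² = 44.68²; (x − 52.1)² + (y − 63.1)² = 180.68².
Subtracting pairs of circle equations eliminates x²+y² and gives linear equations (the radical axes):
-142.2 x − 308.6 y = 34208.92
-0.6 x − 76.2 y = 7086.68
Solving the 2×2 system: x ≈ -39.4, y ≈ -92.7 km.

(-39.4, -92.7)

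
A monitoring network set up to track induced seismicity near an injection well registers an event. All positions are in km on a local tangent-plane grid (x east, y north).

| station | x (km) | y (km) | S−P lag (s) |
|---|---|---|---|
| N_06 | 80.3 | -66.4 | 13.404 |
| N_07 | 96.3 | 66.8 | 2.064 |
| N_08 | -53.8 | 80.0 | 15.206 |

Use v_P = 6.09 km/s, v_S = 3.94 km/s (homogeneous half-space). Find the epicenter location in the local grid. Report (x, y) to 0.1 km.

Distance from S−P lag: d = Δt · v_P v_S / (v_P − v_S) = Δt · (6.09·3.94)/(6.09−3.94) ≈ 11.1603·Δt.
So d_N_06 = 149.59, d_N_07 = 23.03, d_N_08 = 169.70 km.
Circle about each station: (x − 80.3)² + (y + 66.4)² = 149.59²; (x − 96.3)² + (y − 66.8)² = 23.03²; (x + 53.8)² + (y − 80.0)² = 169.70².
Subtracting pairs of circle equations eliminates x²+y² and gives linear equations (the radical axes):
32.0 x + 266.4 y = 24725.67
-268.2 x + 292.8 y = -7983.53
Solving the 2×2 system: x ≈ 115.9, y ≈ 78.9 km.
Check against N_06 (with the unrounded x, y): √((x − 80.3)²+(y + 66.4)²) = 149.59 ≈ 149.59 km. ✓

115.9 km east, 78.9 km north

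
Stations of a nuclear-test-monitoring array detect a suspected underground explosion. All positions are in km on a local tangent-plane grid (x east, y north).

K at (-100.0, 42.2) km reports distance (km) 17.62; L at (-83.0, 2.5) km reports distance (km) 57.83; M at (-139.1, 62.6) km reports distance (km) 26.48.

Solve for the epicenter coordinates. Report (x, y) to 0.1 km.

-115.7 km east, 50.2 km north

Circle about each station: (x + 100.0)² + (y − 42.2)² = 17.62²; (x + 83.0)² + (y − 2.5)² = 57.83²; (x + 139.1)² + (y − 62.6)² = 26.48².
Subtracting pairs of circle equations eliminates x²+y² and gives linear equations (the radical axes):
34.0 x − 79.4 y = -7919.43
-78.2 x + 40.8 y = 11096.00
Solving the 2×2 system: x ≈ -115.7, y ≈ 50.2 km.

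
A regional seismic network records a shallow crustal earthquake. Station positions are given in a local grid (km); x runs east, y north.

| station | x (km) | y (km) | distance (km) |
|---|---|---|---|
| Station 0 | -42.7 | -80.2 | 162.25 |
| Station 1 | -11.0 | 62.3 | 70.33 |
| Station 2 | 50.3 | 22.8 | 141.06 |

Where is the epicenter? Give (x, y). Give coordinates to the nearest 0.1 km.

x ≈ -79.6 km, y ≈ 77.8 km

Circle about each station: (x + 42.7)² + (y + 80.2)² = 162.25²; (x + 11.0)² + (y − 62.3)² = 70.33²; (x − 50.3)² + (y − 22.8)² = 141.06².
Subtracting the Station 0 equation from the Station 1 and Station 2 equations removes the quadratic terms:
63.4 x + 285.0 y = 17125.71
186.0 x + 206.0 y = 1221.74
Solving the 2×2 system: x ≈ -79.6, y ≈ 77.8 km.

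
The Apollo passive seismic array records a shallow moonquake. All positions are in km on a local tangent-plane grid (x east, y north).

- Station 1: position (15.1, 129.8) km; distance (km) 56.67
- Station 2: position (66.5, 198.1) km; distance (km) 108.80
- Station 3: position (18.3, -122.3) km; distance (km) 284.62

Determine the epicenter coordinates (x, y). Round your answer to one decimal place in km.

Circle about each station: (x − 15.1)² + (y − 129.8)² = 56.67²; (x − 66.5)² + (y − 198.1)² = 108.80²; (x − 18.3)² + (y + 122.3)² = 284.62².
Subtracting pairs of circle equations eliminates x²+y² and gives linear equations (the radical axes):
102.8 x + 136.6 y = 17963.86
6.4 x − 504.2 y = -79580.93
Solving the 2×2 system: x ≈ -34.4, y ≈ 157.4 km.
Check against Station 1 (with the unrounded x, y): √((x − 15.1)²+(y − 129.8)²) = 56.68 ≈ 56.67 km. ✓

(-34.4, 157.4)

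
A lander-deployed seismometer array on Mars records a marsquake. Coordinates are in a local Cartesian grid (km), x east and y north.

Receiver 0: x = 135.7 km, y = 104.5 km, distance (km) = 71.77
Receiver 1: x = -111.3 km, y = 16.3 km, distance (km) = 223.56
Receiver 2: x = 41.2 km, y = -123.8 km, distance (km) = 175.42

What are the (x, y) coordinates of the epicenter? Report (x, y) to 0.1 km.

Circle about each station: (x − 135.7)² + (y − 104.5)² = 71.77²; (x + 111.3)² + (y − 16.3)² = 223.56²; (x − 41.2)² + (y + 123.8)² = 175.42².
Subtracting the Receiver 0 equation from the Receiver 1 and Receiver 2 equations removes the quadratic terms:
-494.0 x − 176.4 y = -61509.50
-189.0 x − 456.6 y = -37932.10
Solving the 2×2 system: x ≈ 111.3, y ≈ 37.0 km.

111.3 km east, 37.0 km north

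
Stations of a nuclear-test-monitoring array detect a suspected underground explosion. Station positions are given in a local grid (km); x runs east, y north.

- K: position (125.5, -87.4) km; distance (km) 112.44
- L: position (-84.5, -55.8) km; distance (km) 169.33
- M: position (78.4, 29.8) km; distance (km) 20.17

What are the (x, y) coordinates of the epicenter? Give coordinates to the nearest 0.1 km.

71.1 km east, 11.0 km north

Circle about each station: (x − 125.5)² + (y + 87.4)² = 112.44²; (x + 84.5)² + (y + 55.8)² = 169.33²; (x − 78.4)² + (y − 29.8)² = 20.17².
Subtracting the K equation from the L and M equations removes the quadratic terms:
-420.0 x + 63.2 y = -29165.02
-94.2 x + 234.4 y = -4118.49
Solving the 2×2 system: x ≈ 71.1, y ≈ 11.0 km.
Check against K (with the unrounded x, y): √((x − 125.5)²+(y + 87.4)²) = 112.44 ≈ 112.44 km. ✓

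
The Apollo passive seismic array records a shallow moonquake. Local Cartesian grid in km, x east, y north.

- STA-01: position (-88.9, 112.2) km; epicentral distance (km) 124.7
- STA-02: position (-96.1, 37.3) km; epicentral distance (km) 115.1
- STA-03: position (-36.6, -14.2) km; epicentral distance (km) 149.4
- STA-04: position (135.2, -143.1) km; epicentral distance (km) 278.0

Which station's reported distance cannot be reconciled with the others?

Solve using three stations at a time. Using STA-01, STA-03, STA-04 (subtract circle equations pairwise → linear system) gives (x, y) ≈ (35.8, 116.6).
Distances from that point to each station vs reported:
  STA-01: calculated 124.8 vs reported 124.7 → residual 0.1 km
  STA-02: calculated 153.9 vs reported 115.1 → residual 38.8 km
  STA-03: calculated 149.5 vs reported 149.4 → residual 0.1 km
  STA-04: calculated 278.0 vs reported 278.0 → residual 0.0 km
STA-01, STA-03, STA-04 are mutually consistent (residuals ≈ 0); STA-02 is off by 38.8 km.

STA-02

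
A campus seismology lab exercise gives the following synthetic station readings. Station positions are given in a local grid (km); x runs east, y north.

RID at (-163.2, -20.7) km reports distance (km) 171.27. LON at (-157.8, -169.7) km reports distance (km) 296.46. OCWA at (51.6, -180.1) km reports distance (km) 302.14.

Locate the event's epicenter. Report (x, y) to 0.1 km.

-47.3 km east, 105.4 km north

Circle about each station: (x + 163.2)² + (y + 20.7)² = 171.27²; (x + 157.8)² + (y + 169.7)² = 296.46²; (x − 51.6)² + (y + 180.1)² = 302.14².
Subtracting the RID equation from the LON and OCWA equations removes the quadratic terms:
10.8 x − 298.0 y = -31918.92
429.6 x − 318.8 y = -53919.33
Solving the 2×2 system: x ≈ -47.3, y ≈ 105.4 km.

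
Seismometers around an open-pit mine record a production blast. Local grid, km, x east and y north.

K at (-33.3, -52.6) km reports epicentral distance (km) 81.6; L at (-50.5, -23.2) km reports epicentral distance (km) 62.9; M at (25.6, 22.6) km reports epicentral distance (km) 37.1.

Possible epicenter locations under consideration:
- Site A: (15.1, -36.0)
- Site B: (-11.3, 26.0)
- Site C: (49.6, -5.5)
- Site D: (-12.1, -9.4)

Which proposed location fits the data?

For each candidate, compare |candidate − station| to the reported distance:
Site A: residuals K 30.4, L 3.9, M 22.4 → max 30.4 km
Site B: residuals K 0.0, L 0.0, M 0.0 → max 0.0 km
Site C: residuals K 13.7, L 38.8, M 0.1 → max 38.8 km
Site D: residuals K 33.5, L 22.1, M 12.3 → max 33.5 km
Only Site B has all residuals ≈ 0.

Site B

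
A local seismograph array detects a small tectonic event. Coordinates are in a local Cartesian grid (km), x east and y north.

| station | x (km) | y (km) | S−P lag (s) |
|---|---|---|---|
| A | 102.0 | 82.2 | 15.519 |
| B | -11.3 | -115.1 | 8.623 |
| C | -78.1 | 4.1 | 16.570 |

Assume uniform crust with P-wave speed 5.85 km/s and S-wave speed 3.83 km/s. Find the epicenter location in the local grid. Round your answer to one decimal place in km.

Distance from S−P lag: d = Δt · v_P v_S / (v_P − v_S) = Δt · (5.85·3.83)/(5.85−3.83) ≈ 11.0918·Δt.
So d_A = 172.13, d_B = 95.64, d_C = 183.79 km.
Circle about each station: (x − 102.0)² + (y − 82.2)² = 172.13²; (x + 11.3)² + (y + 115.1)² = 95.64²; (x + 78.1)² + (y − 4.1)² = 183.79².
Subtracting the A equation from the B and C equations removes the quadratic terms:
-226.6 x − 394.6 y = 16696.59
-360.2 x − 156.2 y = -15194.45
Solving the 2×2 system: x ≈ 80.6, y ≈ -88.6 km.

80.6 km east, -88.6 km north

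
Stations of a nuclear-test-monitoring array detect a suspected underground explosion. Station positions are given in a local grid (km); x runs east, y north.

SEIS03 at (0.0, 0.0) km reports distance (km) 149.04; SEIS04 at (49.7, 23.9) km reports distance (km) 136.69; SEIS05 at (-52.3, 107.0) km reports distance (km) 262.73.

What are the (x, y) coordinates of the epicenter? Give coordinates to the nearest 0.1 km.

112.9 km east, -97.3 km north

Circle about each station: x² + y² = 149.04²; (x − 49.7)² + (y − 23.9)² = 136.69²; (x + 52.3)² + (y − 107.0)² = 262.73².
Subtracting the SEIS03 equation from the SEIS04 and SEIS05 equations removes the quadratic terms:
99.4 x + 47.8 y = 6570.07
-104.6 x + 214.0 y = -32629.84
Solving the 2×2 system: x ≈ 112.9, y ≈ -97.3 km.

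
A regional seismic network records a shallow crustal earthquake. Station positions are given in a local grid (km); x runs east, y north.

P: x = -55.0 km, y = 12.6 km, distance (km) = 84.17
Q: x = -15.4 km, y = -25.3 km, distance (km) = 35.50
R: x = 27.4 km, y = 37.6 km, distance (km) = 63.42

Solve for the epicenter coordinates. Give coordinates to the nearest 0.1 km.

(20.1, -25.4)

Circle about each station: (x + 55.0)² + (y − 12.6)² = 84.17²; (x + 15.4)² + (y + 25.3)² = 35.50²; (x − 27.4)² + (y − 37.6)² = 63.42².
Subtracting the P equation from the Q and R equations removes the quadratic terms:
79.2 x − 75.8 y = 3517.83
164.8 x + 50.0 y = 2043.25
Solving the 2×2 system: x ≈ 20.1, y ≈ -25.4 km.
Check against P (with the unrounded x, y): √((x + 55.0)²+(y − 12.6)²) = 84.17 ≈ 84.17 km. ✓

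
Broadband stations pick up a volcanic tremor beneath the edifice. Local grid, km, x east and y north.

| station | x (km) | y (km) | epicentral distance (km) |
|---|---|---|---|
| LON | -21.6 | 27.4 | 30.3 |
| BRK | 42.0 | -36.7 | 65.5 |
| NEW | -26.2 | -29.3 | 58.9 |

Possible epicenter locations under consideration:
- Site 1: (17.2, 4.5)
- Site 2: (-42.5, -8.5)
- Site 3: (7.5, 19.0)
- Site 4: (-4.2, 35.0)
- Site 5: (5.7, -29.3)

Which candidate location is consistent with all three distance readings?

For each candidate, compare |candidate − station| to the reported distance:
Site 1: residuals LON 14.8, BRK 17.4, NEW 3.9 → max 17.4 km
Site 2: residuals LON 11.2, BRK 23.6, NEW 32.5 → max 32.5 km
Site 3: residuals LON 0.0, BRK 0.0, NEW 0.0 → max 0.0 km
Site 4: residuals LON 11.3, BRK 19.8, NEW 9.1 → max 19.8 km
Site 5: residuals LON 32.6, BRK 28.5, NEW 27.0 → max 32.6 km
Only Site 3 has all residuals ≈ 0.

Site 3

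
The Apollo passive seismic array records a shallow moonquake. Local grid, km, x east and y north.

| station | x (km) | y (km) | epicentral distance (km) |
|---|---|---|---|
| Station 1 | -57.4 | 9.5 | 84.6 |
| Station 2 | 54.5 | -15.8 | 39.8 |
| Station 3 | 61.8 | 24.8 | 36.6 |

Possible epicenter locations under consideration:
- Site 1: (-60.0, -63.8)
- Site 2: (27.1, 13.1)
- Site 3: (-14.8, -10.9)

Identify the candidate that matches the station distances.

Site 2

For each candidate, compare |candidate − station| to the reported distance:
Site 1: residuals Station 1 11.3, Station 2 84.4, Station 3 114.0 → max 114.0 km
Site 2: residuals Station 1 0.0, Station 2 0.0, Station 3 0.0 → max 0.0 km
Site 3: residuals Station 1 37.4, Station 2 29.7, Station 3 47.9 → max 47.9 km
Only Site 2 has all residuals ≈ 0.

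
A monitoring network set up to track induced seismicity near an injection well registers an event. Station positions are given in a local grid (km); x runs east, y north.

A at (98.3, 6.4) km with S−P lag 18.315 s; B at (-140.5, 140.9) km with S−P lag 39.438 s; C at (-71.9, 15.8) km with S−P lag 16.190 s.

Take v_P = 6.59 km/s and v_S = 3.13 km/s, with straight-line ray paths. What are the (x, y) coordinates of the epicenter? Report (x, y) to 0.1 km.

2.4 km east, -45.8 km north

Distance from S−P lag: d = Δt · v_P v_S / (v_P − v_S) = Δt · (6.59·3.13)/(6.59−3.13) ≈ 5.9615·Δt.
So d_A = 109.18, d_B = 235.11, d_C = 96.52 km.
Circle about each station: (x − 98.3)² + (y − 6.4)² = 109.18²; (x + 140.5)² + (y − 140.9)² = 235.11²; (x + 71.9)² + (y − 15.8)² = 96.52².
Subtracting the A equation from the B and C equations removes the quadratic terms:
-477.6 x + 269.0 y = -13467.23
-340.4 x + 18.8 y = -1680.44
Solving the 2×2 system: x ≈ 2.4, y ≈ -45.8 km.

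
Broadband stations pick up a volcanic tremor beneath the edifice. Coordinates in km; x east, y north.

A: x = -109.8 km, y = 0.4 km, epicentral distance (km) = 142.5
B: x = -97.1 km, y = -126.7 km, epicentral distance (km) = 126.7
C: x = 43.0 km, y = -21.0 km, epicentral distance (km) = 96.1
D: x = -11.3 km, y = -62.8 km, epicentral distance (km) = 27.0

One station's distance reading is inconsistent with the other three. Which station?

Solve using three stations at a time. Using A, B, D (subtract circle equations pairwise → linear system) gives (x, y) ≈ (15.2, -68.0).
Distances from that point to each station vs reported:
  A: calculated 142.5 vs reported 142.5 → residual 0.0 km
  B: calculated 126.7 vs reported 126.7 → residual 0.0 km
  C: calculated 54.6 vs reported 96.1 → residual 41.5 km
  D: calculated 27.0 vs reported 27.0 → residual 0.0 km
A, B, D are mutually consistent (residuals ≈ 0); C is off by 41.5 km.

C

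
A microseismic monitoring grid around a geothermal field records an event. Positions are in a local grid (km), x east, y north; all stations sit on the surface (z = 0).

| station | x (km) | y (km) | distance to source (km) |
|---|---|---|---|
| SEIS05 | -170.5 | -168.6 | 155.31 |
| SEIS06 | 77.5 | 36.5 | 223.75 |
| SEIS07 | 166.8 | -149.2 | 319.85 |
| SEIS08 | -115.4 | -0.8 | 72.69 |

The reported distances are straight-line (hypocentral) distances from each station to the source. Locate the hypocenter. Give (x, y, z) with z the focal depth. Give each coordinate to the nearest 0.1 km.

(-124.9, -34.5, 63.7)

Each station gives a sphere (x−x_i)² + (y−y_i)² + z² = d_i² (stations at z=0).
Subtracting the SEIS05 sphere from SEIS06 and SEIS07: z² cancels, leaving linear equations in x and y:
496.0 x + 410.2 y = -76100.58
674.6 x + 38.8 y = -85596.16
Solving: x ≈ -124.900, y ≈ -34.495 km (keep extra digits for the depth step; rounded: -124.9, -34.5).
Then from the SEIS05 sphere: z² = 155.31² − (x + 170.5)² − (y + 168.6)² with x = -124.900, y = -34.495, so z ≈ 63.700 ≈ 63.7 km.
Check against SEIS08 (with the unrounded solution): distance 72.69 ≈ 72.69 km. ✓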